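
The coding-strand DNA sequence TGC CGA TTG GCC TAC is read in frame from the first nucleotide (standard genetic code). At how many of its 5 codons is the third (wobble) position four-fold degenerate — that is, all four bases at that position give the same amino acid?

Codon 1 TGC (Cys): third position 2-fold.
Codon 2 CGA (Arg): third position 4-fold.
Codon 3 TTG (Leu): third position 2-fold.
Codon 4 GCC (Ala): third position 4-fold.
Codon 5 TAC (Tyr): third position 2-fold.
Four-fold degenerate third positions: 2.

2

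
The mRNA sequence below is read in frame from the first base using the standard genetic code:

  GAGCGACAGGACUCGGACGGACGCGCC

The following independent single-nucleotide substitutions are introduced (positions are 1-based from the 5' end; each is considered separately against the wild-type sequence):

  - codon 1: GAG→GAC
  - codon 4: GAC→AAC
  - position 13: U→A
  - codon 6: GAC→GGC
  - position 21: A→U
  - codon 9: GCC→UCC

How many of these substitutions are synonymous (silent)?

Codon 1: GAG (Glu) → GAC (Asp) — missense.
Codon 4: GAC (Asp) → AAC (Asn) — missense.
Codon 5: UCG (Ser) → ACG (Thr) — missense.
Codon 6: GAC (Asp) → GGC (Gly) — missense.
Codon 7: GGA (Gly) → GGU (Gly) — synonymous.
Codon 9: GCC (Ala) → UCC (Ser) — missense.
Synonymous: 1 of 6.

1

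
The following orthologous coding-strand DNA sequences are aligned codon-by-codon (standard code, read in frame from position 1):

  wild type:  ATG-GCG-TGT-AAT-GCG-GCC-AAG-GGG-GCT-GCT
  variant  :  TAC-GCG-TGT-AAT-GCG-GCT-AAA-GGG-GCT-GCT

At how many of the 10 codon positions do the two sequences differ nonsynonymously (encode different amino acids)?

Codon 1: ATG Met / TAC Tyr — nonsynonymous.
Codon 2: GCG Ala / GCG Ala — identical.
Codon 3: TGT Cys / TGT Cys — identical.
Codon 4: AAT Asn / AAT Asn — identical.
Codon 5: GCG Ala / GCG Ala — identical.
Codon 6: GCC Ala / GCT Ala — synonymous.
Codon 7: AAG Lys / AAA Lys — synonymous.
Codon 8: GGG Gly / GGG Gly — identical.
Codon 9: GCT Ala / GCT Ala — identical.
Codon 10: GCT Ala / GCT Ala — identical.
Nonsynonymous differences: 1.

1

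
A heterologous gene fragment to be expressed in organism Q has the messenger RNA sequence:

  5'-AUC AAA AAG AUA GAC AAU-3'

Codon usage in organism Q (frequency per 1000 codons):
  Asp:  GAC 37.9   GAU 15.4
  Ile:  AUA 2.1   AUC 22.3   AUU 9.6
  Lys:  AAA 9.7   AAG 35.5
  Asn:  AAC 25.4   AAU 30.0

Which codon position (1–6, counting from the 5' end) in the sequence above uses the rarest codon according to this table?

4

Codon 1 AUC (Ile): 22.3 per 1000.
Codon 2 AAA (Lys): 9.7 per 1000.
Codon 3 AAG (Lys): 35.5 per 1000.
Codon 4 AUA (Ile): 2.1 per 1000.
Codon 5 GAC (Asp): 37.9 per 1000.
Codon 6 AAU (Asn): 30.0 per 1000.
Lowest frequency is 2.1 at codon 4.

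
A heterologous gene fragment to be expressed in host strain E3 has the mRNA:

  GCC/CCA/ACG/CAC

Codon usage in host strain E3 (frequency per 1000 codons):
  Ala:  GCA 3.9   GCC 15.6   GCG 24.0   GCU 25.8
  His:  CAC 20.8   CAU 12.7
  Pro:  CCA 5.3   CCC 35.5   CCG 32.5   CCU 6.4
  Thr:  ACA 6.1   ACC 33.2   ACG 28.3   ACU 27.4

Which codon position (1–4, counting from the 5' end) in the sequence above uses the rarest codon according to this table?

Codon 1 GCC (Ala): 15.6 per 1000.
Codon 2 CCA (Pro): 5.3 per 1000.
Codon 3 ACG (Thr): 28.3 per 1000.
Codon 4 CAC (His): 20.8 per 1000.
Lowest frequency is 5.3 at codon 2.

2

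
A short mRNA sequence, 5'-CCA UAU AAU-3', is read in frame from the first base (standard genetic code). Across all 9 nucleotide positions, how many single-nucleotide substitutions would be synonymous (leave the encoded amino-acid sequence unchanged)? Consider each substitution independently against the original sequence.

Codon 1 (CCA, Pro): 3 synonymous substitutions.
Codon 2 (UAU, Tyr): 1 synonymous substitution.
Codon 3 (AAU, Asn): 1 synonymous substitution.
Total: 3 + 1 + 1 = 5.

5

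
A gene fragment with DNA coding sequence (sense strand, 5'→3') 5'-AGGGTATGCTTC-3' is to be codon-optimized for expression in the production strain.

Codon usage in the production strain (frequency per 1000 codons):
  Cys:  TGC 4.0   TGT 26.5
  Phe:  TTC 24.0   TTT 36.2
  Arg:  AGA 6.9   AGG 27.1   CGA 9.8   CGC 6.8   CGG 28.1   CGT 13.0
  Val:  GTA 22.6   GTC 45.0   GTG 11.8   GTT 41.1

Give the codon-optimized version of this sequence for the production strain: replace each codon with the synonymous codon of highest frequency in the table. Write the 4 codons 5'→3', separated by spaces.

Codon 1 (Arg): best is CGG at 28.1.
Codon 2 (Val): best is GTC at 45.0.
Codon 3 (Cys): best is TGT at 26.5.
Codon 4 (Phe): best is TTT at 36.2.

CGG GTC TGT TTT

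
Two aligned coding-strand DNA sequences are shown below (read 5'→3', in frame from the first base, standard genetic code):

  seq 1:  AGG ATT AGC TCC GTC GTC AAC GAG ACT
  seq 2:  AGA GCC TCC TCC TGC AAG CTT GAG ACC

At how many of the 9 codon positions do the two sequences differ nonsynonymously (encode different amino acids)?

Codon 1: AGG Arg / AGA Arg — synonymous.
Codon 2: ATT Ile / GCC Ala — nonsynonymous.
Codon 3: AGC Ser / TCC Ser — synonymous.
Codon 4: TCC Ser / TCC Ser — identical.
Codon 5: GTC Val / TGC Cys — nonsynonymous.
Codon 6: GTC Val / AAG Lys — nonsynonymous.
Codon 7: AAC Asn / CTT Leu — nonsynonymous.
Codon 8: GAG Glu / GAG Glu — identical.
Codon 9: ACT Thr / ACC Thr — synonymous.
Nonsynonymous differences: 4.

4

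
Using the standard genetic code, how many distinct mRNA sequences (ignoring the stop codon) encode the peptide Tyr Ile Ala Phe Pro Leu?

Tyr: 2 codons.
Ile: 3 codons.
Ala: 4 codons.
Phe: 2 codons.
Pro: 4 codons.
Leu: 6 codons.
2 × 3 × 4 × 2 × 4 × 6 = 1152.

1152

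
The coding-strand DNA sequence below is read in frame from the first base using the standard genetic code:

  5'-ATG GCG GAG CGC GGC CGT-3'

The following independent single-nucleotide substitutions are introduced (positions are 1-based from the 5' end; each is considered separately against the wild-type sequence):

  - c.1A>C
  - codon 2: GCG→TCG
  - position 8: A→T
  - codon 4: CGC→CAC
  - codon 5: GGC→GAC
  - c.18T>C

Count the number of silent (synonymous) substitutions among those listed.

1

Codon 1: ATG (Met) → CTG (Leu) — missense.
Codon 2: GCG (Ala) → TCG (Ser) — missense.
Codon 3: GAG (Glu) → GTG (Val) — missense.
Codon 4: CGC (Arg) → CAC (His) — missense.
Codon 5: GGC (Gly) → GAC (Asp) — missense.
Codon 6: CGT (Arg) → CGC (Arg) — synonymous.
Synonymous: 1 of 6.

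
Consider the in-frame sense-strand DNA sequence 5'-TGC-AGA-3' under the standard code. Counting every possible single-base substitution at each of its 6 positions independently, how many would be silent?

3

Codon 1 (TGC, Cys): 1 synonymous substitution.
Codon 2 (AGA, Arg): 2 synonymous substitutions.
Total: 1 + 2 = 3.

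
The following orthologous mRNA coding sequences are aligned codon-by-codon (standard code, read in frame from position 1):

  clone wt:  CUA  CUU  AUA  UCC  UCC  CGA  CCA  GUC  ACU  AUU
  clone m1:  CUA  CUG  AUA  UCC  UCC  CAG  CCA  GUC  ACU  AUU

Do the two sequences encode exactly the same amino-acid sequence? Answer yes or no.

Codon 1: CUA Leu / CUA Leu — identical.
Codon 2: CUU Leu / CUG Leu — synonymous.
Codon 3: AUA Ile / AUA Ile — identical.
Codon 4: UCC Ser / UCC Ser — identical.
Codon 5: UCC Ser / UCC Ser — identical.
Codon 6: CGA Arg / CAG Gln — nonsynonymous.
Codon 7: CCA Pro / CCA Pro — identical.
Codon 8: GUC Val / GUC Val — identical.
Codon 9: ACU Thr / ACU Thr — identical.
Codon 10: AUU Ile / AUU Ile — identical.
Nonsynonymous differences: 1 → different protein.

no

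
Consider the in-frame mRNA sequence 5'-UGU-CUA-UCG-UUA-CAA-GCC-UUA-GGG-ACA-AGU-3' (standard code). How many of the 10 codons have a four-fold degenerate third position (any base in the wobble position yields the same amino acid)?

Codon 1 UGU (Cys): third position 2-fold.
Codon 2 CUA (Leu): third position 4-fold.
Codon 3 UCG (Ser): third position 4-fold.
Codon 4 UUA (Leu): third position 2-fold.
Codon 5 CAA (Gln): third position 2-fold.
Codon 6 GCC (Ala): third position 4-fold.
Codon 7 UUA (Leu): third position 2-fold.
Codon 8 GGG (Gly): third position 4-fold.
Codon 9 ACA (Thr): third position 4-fold.
Codon 10 AGU (Ser): third position 2-fold.
Four-fold degenerate third positions: 5.

5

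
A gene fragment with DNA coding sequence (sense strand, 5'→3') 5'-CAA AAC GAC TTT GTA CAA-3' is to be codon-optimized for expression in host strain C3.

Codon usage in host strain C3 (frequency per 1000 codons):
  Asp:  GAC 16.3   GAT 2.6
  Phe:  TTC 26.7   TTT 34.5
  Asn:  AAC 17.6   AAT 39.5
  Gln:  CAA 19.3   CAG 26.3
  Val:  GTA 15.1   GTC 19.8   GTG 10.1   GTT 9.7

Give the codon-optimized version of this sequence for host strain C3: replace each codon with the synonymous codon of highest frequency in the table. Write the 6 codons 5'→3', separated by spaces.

Codon 1 (Gln): best is CAG at 26.3.
Codon 2 (Asn): best is AAT at 39.5.
Codon 3 (Asp): best is GAC at 16.3.
Codon 4 (Phe): best is TTT at 34.5.
Codon 5 (Val): best is GTC at 19.8.
Codon 6 (Gln): best is CAG at 26.3.

CAG AAT GAC TTT GTC CAG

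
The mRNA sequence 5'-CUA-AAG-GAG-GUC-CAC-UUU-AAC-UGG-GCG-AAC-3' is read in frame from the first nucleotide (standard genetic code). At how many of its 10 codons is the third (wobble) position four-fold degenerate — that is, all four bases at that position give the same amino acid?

3

Codon 1 CUA (Leu): third position 4-fold.
Codon 2 AAG (Lys): third position 2-fold.
Codon 3 GAG (Glu): third position 2-fold.
Codon 4 GUC (Val): third position 4-fold.
Codon 5 CAC (His): third position 2-fold.
Codon 6 UUU (Phe): third position 2-fold.
Codon 7 AAC (Asn): third position 2-fold.
Codon 8 UGG (Trp): third position 1-fold.
Codon 9 GCG (Ala): third position 4-fold.
Codon 10 AAC (Asn): third position 2-fold.
Four-fold degenerate third positions: 3.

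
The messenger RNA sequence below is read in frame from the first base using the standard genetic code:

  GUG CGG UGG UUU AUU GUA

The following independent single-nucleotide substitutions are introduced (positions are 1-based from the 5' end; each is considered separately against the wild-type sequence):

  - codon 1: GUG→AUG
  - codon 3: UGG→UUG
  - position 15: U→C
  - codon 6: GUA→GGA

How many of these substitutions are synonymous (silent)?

1

Codon 1: GUG (Val) → AUG (Met) — missense.
Codon 3: UGG (Trp) → UUG (Leu) — missense.
Codon 5: AUU (Ile) → AUC (Ile) — synonymous.
Codon 6: GUA (Val) → GGA (Gly) — missense.
Synonymous: 1 of 4.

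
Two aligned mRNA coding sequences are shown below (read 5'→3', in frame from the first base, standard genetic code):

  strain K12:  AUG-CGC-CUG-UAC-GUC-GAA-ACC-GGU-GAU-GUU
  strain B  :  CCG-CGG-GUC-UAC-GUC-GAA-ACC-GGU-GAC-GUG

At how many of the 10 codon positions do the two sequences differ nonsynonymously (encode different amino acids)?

2

Codon 1: AUG Met / CCG Pro — nonsynonymous.
Codon 2: CGC Arg / CGG Arg — synonymous.
Codon 3: CUG Leu / GUC Val — nonsynonymous.
Codon 4: UAC Tyr / UAC Tyr — identical.
Codon 5: GUC Val / GUC Val — identical.
Codon 6: GAA Glu / GAA Glu — identical.
Codon 7: ACC Thr / ACC Thr — identical.
Codon 8: GGU Gly / GGU Gly — identical.
Codon 9: GAU Asp / GAC Asp — synonymous.
Codon 10: GUU Val / GUG Val — synonymous.
Nonsynonymous differences: 2.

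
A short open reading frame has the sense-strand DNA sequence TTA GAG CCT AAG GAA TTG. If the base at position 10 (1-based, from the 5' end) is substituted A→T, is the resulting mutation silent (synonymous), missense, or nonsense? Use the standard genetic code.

Position 10 falls in codon 4: AAG → Lys.
After the substitution the codon is TAG → Stop.
The new codon is a stop codon, so this is a nonsense mutation.

nonsense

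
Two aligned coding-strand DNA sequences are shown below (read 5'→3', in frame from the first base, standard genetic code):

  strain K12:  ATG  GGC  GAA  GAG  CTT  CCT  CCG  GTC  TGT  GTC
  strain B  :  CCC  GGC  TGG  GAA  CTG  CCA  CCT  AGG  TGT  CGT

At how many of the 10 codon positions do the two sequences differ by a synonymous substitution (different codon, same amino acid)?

4

Codon 1: ATG Met / CCC Pro — nonsynonymous.
Codon 2: GGC Gly / GGC Gly — identical.
Codon 3: GAA Glu / TGG Trp — nonsynonymous.
Codon 4: GAG Glu / GAA Glu — synonymous.
Codon 5: CTT Leu / CTG Leu — synonymous.
Codon 6: CCT Pro / CCA Pro — synonymous.
Codon 7: CCG Pro / CCT Pro — synonymous.
Codon 8: GTC Val / AGG Arg — nonsynonymous.
Codon 9: TGT Cys / TGT Cys — identical.
Codon 10: GTC Val / CGT Arg — nonsynonymous.
Synonymous differences: 4.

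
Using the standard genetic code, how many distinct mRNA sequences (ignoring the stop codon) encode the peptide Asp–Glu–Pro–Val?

Asp: 2 codons.
Glu: 2 codons.
Pro: 4 codons.
Val: 4 codons.
2 × 2 × 4 × 4 = 64.

64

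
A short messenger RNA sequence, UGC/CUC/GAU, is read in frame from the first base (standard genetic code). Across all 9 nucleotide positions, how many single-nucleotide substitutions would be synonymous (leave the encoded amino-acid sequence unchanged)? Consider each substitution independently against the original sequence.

Codon 1 (UGC, Cys): 1 synonymous substitution.
Codon 2 (CUC, Leu): 3 synonymous substitutions.
Codon 3 (GAU, Asp): 1 synonymous substitution.
Total: 1 + 3 + 1 = 5.

5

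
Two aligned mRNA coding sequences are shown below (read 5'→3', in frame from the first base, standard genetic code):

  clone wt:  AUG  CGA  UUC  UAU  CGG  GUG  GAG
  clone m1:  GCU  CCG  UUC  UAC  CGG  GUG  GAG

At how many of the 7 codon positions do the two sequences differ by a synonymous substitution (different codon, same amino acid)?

Codon 1: AUG Met / GCU Ala — nonsynonymous.
Codon 2: CGA Arg / CCG Pro — nonsynonymous.
Codon 3: UUC Phe / UUC Phe — identical.
Codon 4: UAU Tyr / UAC Tyr — synonymous.
Codon 5: CGG Arg / CGG Arg — identical.
Codon 6: GUG Val / GUG Val — identical.
Codon 7: GAG Glu / GAG Glu — identical.
Synonymous differences: 1.

1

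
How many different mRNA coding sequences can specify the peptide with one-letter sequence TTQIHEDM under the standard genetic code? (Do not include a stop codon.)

768

Thr: 4 codons.
Thr: 4 codons.
Gln: 2 codons.
Ile: 3 codons.
His: 2 codons.
Glu: 2 codons.
Asp: 2 codons.
Met: 1 codon.
4 × 4 × 2 × 3 × 2 × 2 × 2 × 1 = 768.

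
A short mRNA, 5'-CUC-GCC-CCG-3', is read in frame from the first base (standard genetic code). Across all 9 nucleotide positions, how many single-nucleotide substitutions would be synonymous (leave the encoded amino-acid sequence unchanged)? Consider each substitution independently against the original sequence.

Codon 1 (CUC, Leu): 3 synonymous substitutions.
Codon 2 (GCC, Ala): 3 synonymous substitutions.
Codon 3 (CCG, Pro): 3 synonymous substitutions.
Total: 3 + 3 + 3 = 9.

9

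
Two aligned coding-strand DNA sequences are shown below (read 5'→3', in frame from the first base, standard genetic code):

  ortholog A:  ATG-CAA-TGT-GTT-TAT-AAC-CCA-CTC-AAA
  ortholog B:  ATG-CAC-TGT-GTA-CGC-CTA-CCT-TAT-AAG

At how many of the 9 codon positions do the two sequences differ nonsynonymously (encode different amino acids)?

Codon 1: ATG Met / ATG Met — identical.
Codon 2: CAA Gln / CAC His — nonsynonymous.
Codon 3: TGT Cys / TGT Cys — identical.
Codon 4: GTT Val / GTA Val — synonymous.
Codon 5: TAT Tyr / CGC Arg — nonsynonymous.
Codon 6: AAC Asn / CTA Leu — nonsynonymous.
Codon 7: CCA Pro / CCT Pro — synonymous.
Codon 8: CTC Leu / TAT Tyr — nonsynonymous.
Codon 9: AAA Lys / AAG Lys — synonymous.
Nonsynonymous differences: 4.

4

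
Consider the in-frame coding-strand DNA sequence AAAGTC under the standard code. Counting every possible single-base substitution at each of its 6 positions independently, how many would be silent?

Codon 1 (AAA, Lys): 1 synonymous substitution.
Codon 2 (GTC, Val): 3 synonymous substitutions.
Total: 1 + 3 = 4.

4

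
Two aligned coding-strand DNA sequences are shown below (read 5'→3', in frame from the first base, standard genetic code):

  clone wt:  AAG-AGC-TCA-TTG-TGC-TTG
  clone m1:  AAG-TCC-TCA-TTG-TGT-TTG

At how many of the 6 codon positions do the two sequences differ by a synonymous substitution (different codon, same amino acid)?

2

Codon 1: AAG Lys / AAG Lys — identical.
Codon 2: AGC Ser / TCC Ser — synonymous.
Codon 3: TCA Ser / TCA Ser — identical.
Codon 4: TTG Leu / TTG Leu — identical.
Codon 5: TGC Cys / TGT Cys — synonymous.
Codon 6: TTG Leu / TTG Leu — identical.
Synonymous differences: 2.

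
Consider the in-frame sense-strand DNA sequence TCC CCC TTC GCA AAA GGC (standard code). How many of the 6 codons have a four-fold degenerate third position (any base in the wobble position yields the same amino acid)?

Codon 1 TCC (Ser): third position 4-fold.
Codon 2 CCC (Pro): third position 4-fold.
Codon 3 TTC (Phe): third position 2-fold.
Codon 4 GCA (Ala): third position 4-fold.
Codon 5 AAA (Lys): third position 2-fold.
Codon 6 GGC (Gly): third position 4-fold.
Four-fold degenerate third positions: 4.

4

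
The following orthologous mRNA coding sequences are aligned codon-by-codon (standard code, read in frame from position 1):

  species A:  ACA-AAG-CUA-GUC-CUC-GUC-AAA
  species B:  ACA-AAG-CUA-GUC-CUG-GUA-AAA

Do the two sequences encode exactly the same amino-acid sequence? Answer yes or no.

yes

Codon 1: ACA Thr / ACA Thr — identical.
Codon 2: AAG Lys / AAG Lys — identical.
Codon 3: CUA Leu / CUA Leu — identical.
Codon 4: GUC Val / GUC Val — identical.
Codon 5: CUC Leu / CUG Leu — synonymous.
Codon 6: GUC Val / GUA Val — synonymous.
Codon 7: AAA Lys / AAA Lys — identical.
Nonsynonymous differences: 0 → same protein.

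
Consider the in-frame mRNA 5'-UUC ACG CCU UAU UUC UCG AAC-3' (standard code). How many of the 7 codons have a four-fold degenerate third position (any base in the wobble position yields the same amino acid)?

3

Codon 1 UUC (Phe): third position 2-fold.
Codon 2 ACG (Thr): third position 4-fold.
Codon 3 CCU (Pro): third position 4-fold.
Codon 4 UAU (Tyr): third position 2-fold.
Codon 5 UUC (Phe): third position 2-fold.
Codon 6 UCG (Ser): third position 4-fold.
Codon 7 AAC (Asn): third position 2-fold.
Four-fold degenerate third positions: 3.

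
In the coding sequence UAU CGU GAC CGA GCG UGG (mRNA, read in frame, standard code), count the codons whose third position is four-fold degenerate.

3

Codon 1 UAU (Tyr): third position 2-fold.
Codon 2 CGU (Arg): third position 4-fold.
Codon 3 GAC (Asp): third position 2-fold.
Codon 4 CGA (Arg): third position 4-fold.
Codon 5 GCG (Ala): third position 4-fold.
Codon 6 UGG (Trp): third position 1-fold.
Four-fold degenerate third positions: 3.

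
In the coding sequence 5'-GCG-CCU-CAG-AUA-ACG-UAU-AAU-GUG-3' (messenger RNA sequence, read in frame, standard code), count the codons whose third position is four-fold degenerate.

Codon 1 GCG (Ala): third position 4-fold.
Codon 2 CCU (Pro): third position 4-fold.
Codon 3 CAG (Gln): third position 2-fold.
Codon 4 AUA (Ile): third position 3-fold.
Codon 5 ACG (Thr): third position 4-fold.
Codon 6 UAU (Tyr): third position 2-fold.
Codon 7 AAU (Asn): third position 2-fold.
Codon 8 GUG (Val): third position 4-fold.
Four-fold degenerate third positions: 4.

4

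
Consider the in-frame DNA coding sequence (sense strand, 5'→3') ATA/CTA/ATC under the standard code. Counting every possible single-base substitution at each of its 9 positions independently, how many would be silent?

Codon 1 (ATA, Ile): 2 synonymous substitutions.
Codon 2 (CTA, Leu): 4 synonymous substitutions.
Codon 3 (ATC, Ile): 2 synonymous substitutions.
Total: 2 + 4 + 2 = 8.

8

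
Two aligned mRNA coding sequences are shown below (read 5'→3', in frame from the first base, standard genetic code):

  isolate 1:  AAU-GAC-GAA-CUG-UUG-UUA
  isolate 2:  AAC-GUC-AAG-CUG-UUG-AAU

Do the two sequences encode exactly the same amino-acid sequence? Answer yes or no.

no

Codon 1: AAU Asn / AAC Asn — synonymous.
Codon 2: GAC Asp / GUC Val — nonsynonymous.
Codon 3: GAA Glu / AAG Lys — nonsynonymous.
Codon 4: CUG Leu / CUG Leu — identical.
Codon 5: UUG Leu / UUG Leu — identical.
Codon 6: UUA Leu / AAU Asn — nonsynonymous.
Nonsynonymous differences: 3 → different protein.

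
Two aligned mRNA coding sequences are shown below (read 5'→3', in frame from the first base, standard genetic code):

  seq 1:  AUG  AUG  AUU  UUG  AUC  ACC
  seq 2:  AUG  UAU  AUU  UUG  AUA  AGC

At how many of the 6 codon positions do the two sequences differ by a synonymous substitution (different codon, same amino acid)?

1

Codon 1: AUG Met / AUG Met — identical.
Codon 2: AUG Met / UAU Tyr — nonsynonymous.
Codon 3: AUU Ile / AUU Ile — identical.
Codon 4: UUG Leu / UUG Leu — identical.
Codon 5: AUC Ile / AUA Ile — synonymous.
Codon 6: ACC Thr / AGC Ser — nonsynonymous.
Synonymous differences: 1.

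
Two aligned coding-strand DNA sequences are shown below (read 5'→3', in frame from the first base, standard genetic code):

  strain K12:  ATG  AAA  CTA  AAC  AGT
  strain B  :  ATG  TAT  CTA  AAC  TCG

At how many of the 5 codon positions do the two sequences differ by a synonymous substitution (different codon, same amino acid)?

Codon 1: ATG Met / ATG Met — identical.
Codon 2: AAA Lys / TAT Tyr — nonsynonymous.
Codon 3: CTA Leu / CTA Leu — identical.
Codon 4: AAC Asn / AAC Asn — identical.
Codon 5: AGT Ser / TCG Ser — synonymous.
Synonymous differences: 1.

1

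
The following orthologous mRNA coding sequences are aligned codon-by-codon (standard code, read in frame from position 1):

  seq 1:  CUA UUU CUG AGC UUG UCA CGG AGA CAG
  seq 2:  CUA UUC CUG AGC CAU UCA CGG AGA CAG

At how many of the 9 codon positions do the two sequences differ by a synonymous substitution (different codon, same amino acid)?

1

Codon 1: CUA Leu / CUA Leu — identical.
Codon 2: UUU Phe / UUC Phe — synonymous.
Codon 3: CUG Leu / CUG Leu — identical.
Codon 4: AGC Ser / AGC Ser — identical.
Codon 5: UUG Leu / CAU His — nonsynonymous.
Codon 6: UCA Ser / UCA Ser — identical.
Codon 7: CGG Arg / CGG Arg — identical.
Codon 8: AGA Arg / AGA Arg — identical.
Codon 9: CAG Gln / CAG Gln — identical.
Synonymous differences: 1.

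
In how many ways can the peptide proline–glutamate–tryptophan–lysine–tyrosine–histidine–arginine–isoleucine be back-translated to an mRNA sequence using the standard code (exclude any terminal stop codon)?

1152

Pro: 4 codons.
Glu: 2 codons.
Trp: 1 codon.
Lys: 2 codons.
Tyr: 2 codons.
His: 2 codons.
Arg: 6 codons.
Ile: 3 codons.
4 × 2 × 1 × 2 × 2 × 2 × 6 × 3 = 1152.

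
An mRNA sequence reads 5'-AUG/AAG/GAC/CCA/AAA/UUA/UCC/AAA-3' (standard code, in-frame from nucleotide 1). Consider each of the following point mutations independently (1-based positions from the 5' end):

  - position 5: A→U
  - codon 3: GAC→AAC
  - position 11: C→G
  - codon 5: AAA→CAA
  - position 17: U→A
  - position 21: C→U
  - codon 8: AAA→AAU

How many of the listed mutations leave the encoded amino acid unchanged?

1

Codon 2: AAG (Lys) → AUG (Met) — missense.
Codon 3: GAC (Asp) → AAC (Asn) — missense.
Codon 4: CCA (Pro) → CGA (Arg) — missense.
Codon 5: AAA (Lys) → CAA (Gln) — missense.
Codon 6: UUA (Leu) → UAA (Stop) — nonsense.
Codon 7: UCC (Ser) → UCU (Ser) — synonymous.
Codon 8: AAA (Lys) → AAU (Asn) — missense.
Synonymous: 1 of 7.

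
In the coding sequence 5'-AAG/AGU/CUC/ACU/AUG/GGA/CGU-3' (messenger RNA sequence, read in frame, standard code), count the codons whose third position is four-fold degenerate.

Codon 1 AAG (Lys): third position 2-fold.
Codon 2 AGU (Ser): third position 2-fold.
Codon 3 CUC (Leu): third position 4-fold.
Codon 4 ACU (Thr): third position 4-fold.
Codon 5 AUG (Met): third position 1-fold.
Codon 6 GGA (Gly): third position 4-fold.
Codon 7 CGU (Arg): third position 4-fold.
Four-fold degenerate third positions: 4.

4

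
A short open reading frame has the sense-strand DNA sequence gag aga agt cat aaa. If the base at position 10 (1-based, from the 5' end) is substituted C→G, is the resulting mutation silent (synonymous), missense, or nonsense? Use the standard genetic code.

missense

Position 10 falls in codon 4: CAT → His.
After the substitution the codon is GAT → Asp.
His ≠ Asp, so this is a missense mutation.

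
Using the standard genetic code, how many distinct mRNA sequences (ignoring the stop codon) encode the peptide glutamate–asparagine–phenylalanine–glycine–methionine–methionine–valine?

128

Glu: 2 codons.
Asn: 2 codons.
Phe: 2 codons.
Gly: 4 codons.
Met: 1 codon.
Met: 1 codon.
Val: 4 codons.
2 × 2 × 2 × 4 × 1 × 1 × 4 = 128.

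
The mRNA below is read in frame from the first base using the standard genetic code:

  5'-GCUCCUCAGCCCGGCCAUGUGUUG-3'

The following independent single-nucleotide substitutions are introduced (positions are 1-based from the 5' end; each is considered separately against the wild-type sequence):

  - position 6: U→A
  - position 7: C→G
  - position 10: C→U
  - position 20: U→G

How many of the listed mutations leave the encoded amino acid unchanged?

Codon 2: CCU (Pro) → CCA (Pro) — synonymous.
Codon 3: CAG (Gln) → GAG (Glu) — missense.
Codon 4: CCC (Pro) → UCC (Ser) — missense.
Codon 7: GUG (Val) → GGG (Gly) — missense.
Synonymous: 1 of 4.

1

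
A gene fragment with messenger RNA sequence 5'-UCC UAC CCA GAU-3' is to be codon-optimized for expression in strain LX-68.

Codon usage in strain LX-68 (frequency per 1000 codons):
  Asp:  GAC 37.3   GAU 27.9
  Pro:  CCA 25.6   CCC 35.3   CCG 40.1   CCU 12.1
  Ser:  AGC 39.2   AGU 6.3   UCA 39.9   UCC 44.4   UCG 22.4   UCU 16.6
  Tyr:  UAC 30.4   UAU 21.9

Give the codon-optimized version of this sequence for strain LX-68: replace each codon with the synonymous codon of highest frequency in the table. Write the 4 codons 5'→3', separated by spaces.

Codon 1 (Ser): best is UCC at 44.4.
Codon 2 (Tyr): best is UAC at 30.4.
Codon 3 (Pro): best is CCG at 40.1.
Codon 4 (Asp): best is GAC at 37.3.

UCC UAC CCG GAC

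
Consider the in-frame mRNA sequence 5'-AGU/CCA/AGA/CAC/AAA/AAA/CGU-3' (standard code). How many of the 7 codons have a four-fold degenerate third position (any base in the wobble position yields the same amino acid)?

2

Codon 1 AGU (Ser): third position 2-fold.
Codon 2 CCA (Pro): third position 4-fold.
Codon 3 AGA (Arg): third position 2-fold.
Codon 4 CAC (His): third position 2-fold.
Codon 5 AAA (Lys): third position 2-fold.
Codon 6 AAA (Lys): third position 2-fold.
Codon 7 CGU (Arg): third position 4-fold.
Four-fold degenerate third positions: 2.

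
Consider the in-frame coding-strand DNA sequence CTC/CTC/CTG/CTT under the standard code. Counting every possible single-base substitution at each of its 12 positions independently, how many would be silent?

13

Codon 1 (CTC, Leu): 3 synonymous substitutions.
Codon 2 (CTC, Leu): 3 synonymous substitutions.
Codon 3 (CTG, Leu): 4 synonymous substitutions.
Codon 4 (CTT, Leu): 3 synonymous substitutions.
Total: 3 + 3 + 4 + 3 = 13.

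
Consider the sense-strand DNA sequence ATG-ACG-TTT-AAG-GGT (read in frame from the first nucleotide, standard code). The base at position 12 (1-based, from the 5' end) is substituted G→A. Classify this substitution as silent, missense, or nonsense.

silent

Position 12 falls in codon 4: AAG → Lys.
After the substitution the codon is AAA → Lys.
Both encode Lys, so the change is synonymous.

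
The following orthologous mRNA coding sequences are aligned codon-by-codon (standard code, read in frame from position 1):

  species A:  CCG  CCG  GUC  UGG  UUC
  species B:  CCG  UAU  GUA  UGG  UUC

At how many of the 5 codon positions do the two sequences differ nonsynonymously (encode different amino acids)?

Codon 1: CCG Pro / CCG Pro — identical.
Codon 2: CCG Pro / UAU Tyr — nonsynonymous.
Codon 3: GUC Val / GUA Val — synonymous.
Codon 4: UGG Trp / UGG Trp — identical.
Codon 5: UUC Phe / UUC Phe — identical.
Nonsynonymous differences: 1.

1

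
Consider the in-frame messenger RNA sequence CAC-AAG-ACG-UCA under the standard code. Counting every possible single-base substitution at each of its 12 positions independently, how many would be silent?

Codon 1 (CAC, His): 1 synonymous substitution.
Codon 2 (AAG, Lys): 1 synonymous substitution.
Codon 3 (ACG, Thr): 3 synonymous substitutions.
Codon 4 (UCA, Ser): 3 synonymous substitutions.
Total: 1 + 1 + 3 + 3 = 8.

8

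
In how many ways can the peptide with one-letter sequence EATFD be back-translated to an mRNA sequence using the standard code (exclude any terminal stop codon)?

128

Glu: 2 codons.
Ala: 4 codons.
Thr: 4 codons.
Phe: 2 codons.
Asp: 2 codons.
2 × 4 × 4 × 2 × 2 = 128.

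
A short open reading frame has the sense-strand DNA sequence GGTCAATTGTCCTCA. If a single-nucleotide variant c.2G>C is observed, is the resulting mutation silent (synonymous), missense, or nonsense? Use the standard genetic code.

Position 2 falls in codon 1: GGT → Gly.
After the substitution the codon is GCT → Ala.
Gly ≠ Ala, so this is a missense mutation.

missense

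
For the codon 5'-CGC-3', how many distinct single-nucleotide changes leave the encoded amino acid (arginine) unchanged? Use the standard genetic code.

Position 1: none → 0 synonymous.
Position 2: none → 0 synonymous.
Position 3: CGT, CGA, CGG → 3 synonymous.
Total: 0 + 0 + 3 = 3.

3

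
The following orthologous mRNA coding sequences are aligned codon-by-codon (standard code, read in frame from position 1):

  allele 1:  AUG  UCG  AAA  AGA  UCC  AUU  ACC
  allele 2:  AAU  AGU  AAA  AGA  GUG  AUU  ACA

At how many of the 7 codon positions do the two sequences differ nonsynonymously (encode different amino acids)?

Codon 1: AUG Met / AAU Asn — nonsynonymous.
Codon 2: UCG Ser / AGU Ser — synonymous.
Codon 3: AAA Lys / AAA Lys — identical.
Codon 4: AGA Arg / AGA Arg — identical.
Codon 5: UCC Ser / GUG Val — nonsynonymous.
Codon 6: AUU Ile / AUU Ile — identical.
Codon 7: ACC Thr / ACA Thr — synonymous.
Nonsynonymous differences: 2.

2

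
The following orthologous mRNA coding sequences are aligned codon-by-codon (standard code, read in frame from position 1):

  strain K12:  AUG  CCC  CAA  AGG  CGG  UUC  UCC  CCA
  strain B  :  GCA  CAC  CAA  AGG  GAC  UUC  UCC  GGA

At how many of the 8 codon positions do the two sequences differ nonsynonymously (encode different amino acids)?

4

Codon 1: AUG Met / GCA Ala — nonsynonymous.
Codon 2: CCC Pro / CAC His — nonsynonymous.
Codon 3: CAA Gln / CAA Gln — identical.
Codon 4: AGG Arg / AGG Arg — identical.
Codon 5: CGG Arg / GAC Asp — nonsynonymous.
Codon 6: UUC Phe / UUC Phe — identical.
Codon 7: UCC Ser / UCC Ser — identical.
Codon 8: CCA Pro / GGA Gly — nonsynonymous.
Nonsynonymous differences: 4.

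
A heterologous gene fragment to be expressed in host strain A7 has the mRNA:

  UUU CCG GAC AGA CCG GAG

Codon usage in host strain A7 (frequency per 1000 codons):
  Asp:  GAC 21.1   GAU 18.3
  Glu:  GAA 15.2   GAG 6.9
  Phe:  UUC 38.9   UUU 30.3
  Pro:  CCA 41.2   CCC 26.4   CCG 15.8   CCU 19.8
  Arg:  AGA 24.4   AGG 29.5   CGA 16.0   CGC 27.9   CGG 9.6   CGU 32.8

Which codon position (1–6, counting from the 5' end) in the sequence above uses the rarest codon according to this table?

6

Codon 1 UUU (Phe): 30.3 per 1000.
Codon 2 CCG (Pro): 15.8 per 1000.
Codon 3 GAC (Asp): 21.1 per 1000.
Codon 4 AGA (Arg): 24.4 per 1000.
Codon 5 CCG (Pro): 15.8 per 1000.
Codon 6 GAG (Glu): 6.9 per 1000.
Lowest frequency is 6.9 at codon 6.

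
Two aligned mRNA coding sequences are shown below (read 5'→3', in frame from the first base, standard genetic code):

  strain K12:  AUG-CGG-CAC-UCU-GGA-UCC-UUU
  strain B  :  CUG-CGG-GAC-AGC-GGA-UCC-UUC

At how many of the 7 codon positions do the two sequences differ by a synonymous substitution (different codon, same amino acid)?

2

Codon 1: AUG Met / CUG Leu — nonsynonymous.
Codon 2: CGG Arg / CGG Arg — identical.
Codon 3: CAC His / GAC Asp — nonsynonymous.
Codon 4: UCU Ser / AGC Ser — synonymous.
Codon 5: GGA Gly / GGA Gly — identical.
Codon 6: UCC Ser / UCC Ser — identical.
Codon 7: UUU Phe / UUC Phe — synonymous.
Synonymous differences: 2.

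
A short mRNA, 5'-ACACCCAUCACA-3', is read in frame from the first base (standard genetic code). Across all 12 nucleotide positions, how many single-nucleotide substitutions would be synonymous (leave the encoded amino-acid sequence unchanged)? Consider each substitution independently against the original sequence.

11

Codon 1 (ACA, Thr): 3 synonymous substitutions.
Codon 2 (CCC, Pro): 3 synonymous substitutions.
Codon 3 (AUC, Ile): 2 synonymous substitutions.
Codon 4 (ACA, Thr): 3 synonymous substitutions.
Total: 3 + 3 + 2 + 3 = 11.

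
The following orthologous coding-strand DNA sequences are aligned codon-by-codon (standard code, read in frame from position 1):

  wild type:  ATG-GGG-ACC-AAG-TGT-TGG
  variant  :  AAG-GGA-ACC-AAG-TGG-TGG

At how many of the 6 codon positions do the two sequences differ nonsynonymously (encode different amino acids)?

Codon 1: ATG Met / AAG Lys — nonsynonymous.
Codon 2: GGG Gly / GGA Gly — synonymous.
Codon 3: ACC Thr / ACC Thr — identical.
Codon 4: AAG Lys / AAG Lys — identical.
Codon 5: TGT Cys / TGG Trp — nonsynonymous.
Codon 6: TGG Trp / TGG Trp — identical.
Nonsynonymous differences: 2.

2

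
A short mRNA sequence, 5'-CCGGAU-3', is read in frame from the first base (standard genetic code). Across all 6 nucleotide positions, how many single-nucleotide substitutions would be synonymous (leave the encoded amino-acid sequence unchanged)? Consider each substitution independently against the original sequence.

4

Codon 1 (CCG, Pro): 3 synonymous substitutions.
Codon 2 (GAU, Asp): 1 synonymous substitution.
Total: 3 + 1 = 4.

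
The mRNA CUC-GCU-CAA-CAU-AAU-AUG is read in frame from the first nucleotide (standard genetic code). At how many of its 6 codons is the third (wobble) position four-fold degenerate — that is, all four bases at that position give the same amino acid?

2

Codon 1 CUC (Leu): third position 4-fold.
Codon 2 GCU (Ala): third position 4-fold.
Codon 3 CAA (Gln): third position 2-fold.
Codon 4 CAU (His): third position 2-fold.
Codon 5 AAU (Asn): third position 2-fold.
Codon 6 AUG (Met): third position 1-fold.
Four-fold degenerate third positions: 2.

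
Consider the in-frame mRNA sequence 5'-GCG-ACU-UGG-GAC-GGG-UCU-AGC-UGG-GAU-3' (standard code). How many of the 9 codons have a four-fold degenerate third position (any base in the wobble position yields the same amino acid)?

Codon 1 GCG (Ala): third position 4-fold.
Codon 2 ACU (Thr): third position 4-fold.
Codon 3 UGG (Trp): third position 1-fold.
Codon 4 GAC (Asp): third position 2-fold.
Codon 5 GGG (Gly): third position 4-fold.
Codon 6 UCU (Ser): third position 4-fold.
Codon 7 AGC (Ser): third position 2-fold.
Codon 8 UGG (Trp): third position 1-fold.
Codon 9 GAU (Asp): third position 2-fold.
Four-fold degenerate third positions: 4.

4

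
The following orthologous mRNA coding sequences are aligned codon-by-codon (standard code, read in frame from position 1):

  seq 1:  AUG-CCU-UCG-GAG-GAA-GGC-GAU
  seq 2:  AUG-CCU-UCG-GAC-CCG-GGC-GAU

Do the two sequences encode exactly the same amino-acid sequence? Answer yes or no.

Codon 1: AUG Met / AUG Met — identical.
Codon 2: CCU Pro / CCU Pro — identical.
Codon 3: UCG Ser / UCG Ser — identical.
Codon 4: GAG Glu / GAC Asp — nonsynonymous.
Codon 5: GAA Glu / CCG Pro — nonsynonymous.
Codon 6: GGC Gly / GGC Gly — identical.
Codon 7: GAU Asp / GAU Asp — identical.
Nonsynonymous differences: 2 → different protein.

no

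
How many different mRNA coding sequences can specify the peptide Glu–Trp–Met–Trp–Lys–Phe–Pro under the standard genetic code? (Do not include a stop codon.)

32

Glu: 2 codons.
Trp: 1 codon.
Met: 1 codon.
Trp: 1 codon.
Lys: 2 codons.
Phe: 2 codons.
Pro: 4 codons.
2 × 1 × 1 × 1 × 2 × 2 × 4 = 32.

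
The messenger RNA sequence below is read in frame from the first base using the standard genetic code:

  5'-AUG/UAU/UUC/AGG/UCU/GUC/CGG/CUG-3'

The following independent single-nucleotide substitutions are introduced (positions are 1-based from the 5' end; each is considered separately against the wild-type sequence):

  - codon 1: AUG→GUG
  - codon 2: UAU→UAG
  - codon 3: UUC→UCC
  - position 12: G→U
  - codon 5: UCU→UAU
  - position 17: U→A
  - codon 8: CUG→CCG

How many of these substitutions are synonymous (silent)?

Codon 1: AUG (Met) → GUG (Val) — missense.
Codon 2: UAU (Tyr) → UAG (Stop) — nonsense.
Codon 3: UUC (Phe) → UCC (Ser) — missense.
Codon 4: AGG (Arg) → AGU (Ser) — missense.
Codon 5: UCU (Ser) → UAU (Tyr) — missense.
Codon 6: GUC (Val) → GAC (Asp) — missense.
Codon 8: CUG (Leu) → CCG (Pro) — missense.
Synonymous: 0 of 7.

0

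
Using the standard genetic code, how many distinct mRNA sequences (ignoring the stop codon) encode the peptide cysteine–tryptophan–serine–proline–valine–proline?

768

Cys: 2 codons.
Trp: 1 codon.
Ser: 6 codons.
Pro: 4 codons.
Val: 4 codons.
Pro: 4 codons.
2 × 1 × 6 × 4 × 4 × 4 = 768.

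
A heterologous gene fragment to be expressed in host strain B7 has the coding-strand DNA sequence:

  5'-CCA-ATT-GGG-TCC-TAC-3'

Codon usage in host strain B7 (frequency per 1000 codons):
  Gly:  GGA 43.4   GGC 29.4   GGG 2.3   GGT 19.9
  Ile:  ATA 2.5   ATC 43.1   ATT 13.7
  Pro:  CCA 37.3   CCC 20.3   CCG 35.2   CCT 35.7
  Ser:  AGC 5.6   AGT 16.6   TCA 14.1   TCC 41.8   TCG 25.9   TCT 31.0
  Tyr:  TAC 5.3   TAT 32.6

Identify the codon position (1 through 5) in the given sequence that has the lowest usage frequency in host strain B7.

Codon 1 CCA (Pro): 37.3 per 1000.
Codon 2 ATT (Ile): 13.7 per 1000.
Codon 3 GGG (Gly): 2.3 per 1000.
Codon 4 TCC (Ser): 41.8 per 1000.
Codon 5 TAC (Tyr): 5.3 per 1000.
Lowest frequency is 2.3 at codon 3.

3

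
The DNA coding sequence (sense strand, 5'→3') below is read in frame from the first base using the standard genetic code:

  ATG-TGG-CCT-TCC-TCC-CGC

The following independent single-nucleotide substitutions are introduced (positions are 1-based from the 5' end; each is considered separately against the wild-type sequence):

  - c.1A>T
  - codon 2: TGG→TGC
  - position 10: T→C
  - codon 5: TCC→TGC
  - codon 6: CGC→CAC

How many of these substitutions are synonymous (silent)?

Codon 1: ATG (Met) → TTG (Leu) — missense.
Codon 2: TGG (Trp) → TGC (Cys) — missense.
Codon 4: TCC (Ser) → CCC (Pro) — missense.
Codon 5: TCC (Ser) → TGC (Cys) — missense.
Codon 6: CGC (Arg) → CAC (His) — missense.
Synonymous: 0 of 5.

0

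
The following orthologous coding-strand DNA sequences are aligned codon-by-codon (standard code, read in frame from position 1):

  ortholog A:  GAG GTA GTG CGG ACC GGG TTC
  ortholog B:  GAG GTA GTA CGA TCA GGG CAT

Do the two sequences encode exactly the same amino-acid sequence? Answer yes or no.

no

Codon 1: GAG Glu / GAG Glu — identical.
Codon 2: GTA Val / GTA Val — identical.
Codon 3: GTG Val / GTA Val — synonymous.
Codon 4: CGG Arg / CGA Arg — synonymous.
Codon 5: ACC Thr / TCA Ser — nonsynonymous.
Codon 6: GGG Gly / GGG Gly — identical.
Codon 7: TTC Phe / CAT His — nonsynonymous.
Nonsynonymous differences: 2 → different protein.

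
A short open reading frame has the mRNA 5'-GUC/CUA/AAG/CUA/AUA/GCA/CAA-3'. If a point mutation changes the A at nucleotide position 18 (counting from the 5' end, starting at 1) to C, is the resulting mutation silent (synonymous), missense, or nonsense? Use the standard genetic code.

Position 18 falls in codon 6: GCA → Ala.
After the substitution the codon is GCC → Ala.
Both encode Ala, so the change is synonymous.

silent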